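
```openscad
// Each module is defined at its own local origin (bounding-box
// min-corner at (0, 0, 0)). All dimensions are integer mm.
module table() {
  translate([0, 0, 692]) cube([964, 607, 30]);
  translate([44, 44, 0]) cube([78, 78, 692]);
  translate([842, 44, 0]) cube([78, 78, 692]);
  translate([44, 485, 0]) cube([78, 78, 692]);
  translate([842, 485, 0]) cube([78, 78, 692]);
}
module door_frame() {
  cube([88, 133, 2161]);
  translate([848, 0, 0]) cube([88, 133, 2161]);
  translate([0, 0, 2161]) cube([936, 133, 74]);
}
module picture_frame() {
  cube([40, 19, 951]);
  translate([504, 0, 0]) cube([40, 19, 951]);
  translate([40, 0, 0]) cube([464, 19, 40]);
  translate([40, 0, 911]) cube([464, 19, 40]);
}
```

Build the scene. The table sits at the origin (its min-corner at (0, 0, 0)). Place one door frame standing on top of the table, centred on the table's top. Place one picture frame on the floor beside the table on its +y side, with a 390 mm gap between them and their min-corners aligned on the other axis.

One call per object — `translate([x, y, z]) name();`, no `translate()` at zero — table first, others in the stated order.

table();
translate([14, 237, 722]) door_frame();
translate([0, 997, 0]) picture_frame();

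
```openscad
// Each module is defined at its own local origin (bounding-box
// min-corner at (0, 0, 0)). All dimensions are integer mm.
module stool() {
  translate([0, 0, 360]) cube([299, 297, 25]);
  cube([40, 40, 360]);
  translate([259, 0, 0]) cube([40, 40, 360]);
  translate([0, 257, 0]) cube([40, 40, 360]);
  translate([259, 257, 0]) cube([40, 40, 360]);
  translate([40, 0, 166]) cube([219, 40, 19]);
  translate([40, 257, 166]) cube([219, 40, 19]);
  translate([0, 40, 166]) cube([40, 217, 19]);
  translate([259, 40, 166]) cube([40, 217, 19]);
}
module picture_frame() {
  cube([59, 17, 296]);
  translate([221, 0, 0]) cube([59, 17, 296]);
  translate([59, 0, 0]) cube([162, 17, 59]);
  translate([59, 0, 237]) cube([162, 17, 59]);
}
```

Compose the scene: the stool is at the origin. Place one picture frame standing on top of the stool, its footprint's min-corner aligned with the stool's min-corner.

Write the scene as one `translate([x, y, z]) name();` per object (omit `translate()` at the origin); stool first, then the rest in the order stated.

stool();
translate([0, 0, 385]) picture_frame();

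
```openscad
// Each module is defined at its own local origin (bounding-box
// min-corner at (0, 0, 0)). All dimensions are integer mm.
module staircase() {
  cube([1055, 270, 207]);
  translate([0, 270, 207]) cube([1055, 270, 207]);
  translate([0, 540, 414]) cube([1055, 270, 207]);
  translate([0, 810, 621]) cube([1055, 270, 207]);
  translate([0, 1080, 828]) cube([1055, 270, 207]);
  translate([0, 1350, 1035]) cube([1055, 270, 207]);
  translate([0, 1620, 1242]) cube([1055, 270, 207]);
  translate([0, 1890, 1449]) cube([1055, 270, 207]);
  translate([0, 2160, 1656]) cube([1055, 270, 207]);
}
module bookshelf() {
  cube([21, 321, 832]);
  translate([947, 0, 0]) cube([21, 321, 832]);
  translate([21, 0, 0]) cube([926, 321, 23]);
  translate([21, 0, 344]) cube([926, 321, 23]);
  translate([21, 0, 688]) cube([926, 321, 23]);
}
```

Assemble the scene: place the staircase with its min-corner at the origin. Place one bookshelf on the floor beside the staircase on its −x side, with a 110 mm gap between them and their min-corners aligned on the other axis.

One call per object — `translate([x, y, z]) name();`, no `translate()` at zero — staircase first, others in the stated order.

staircase();
translate([-1078, 0, 0]) bookshelf();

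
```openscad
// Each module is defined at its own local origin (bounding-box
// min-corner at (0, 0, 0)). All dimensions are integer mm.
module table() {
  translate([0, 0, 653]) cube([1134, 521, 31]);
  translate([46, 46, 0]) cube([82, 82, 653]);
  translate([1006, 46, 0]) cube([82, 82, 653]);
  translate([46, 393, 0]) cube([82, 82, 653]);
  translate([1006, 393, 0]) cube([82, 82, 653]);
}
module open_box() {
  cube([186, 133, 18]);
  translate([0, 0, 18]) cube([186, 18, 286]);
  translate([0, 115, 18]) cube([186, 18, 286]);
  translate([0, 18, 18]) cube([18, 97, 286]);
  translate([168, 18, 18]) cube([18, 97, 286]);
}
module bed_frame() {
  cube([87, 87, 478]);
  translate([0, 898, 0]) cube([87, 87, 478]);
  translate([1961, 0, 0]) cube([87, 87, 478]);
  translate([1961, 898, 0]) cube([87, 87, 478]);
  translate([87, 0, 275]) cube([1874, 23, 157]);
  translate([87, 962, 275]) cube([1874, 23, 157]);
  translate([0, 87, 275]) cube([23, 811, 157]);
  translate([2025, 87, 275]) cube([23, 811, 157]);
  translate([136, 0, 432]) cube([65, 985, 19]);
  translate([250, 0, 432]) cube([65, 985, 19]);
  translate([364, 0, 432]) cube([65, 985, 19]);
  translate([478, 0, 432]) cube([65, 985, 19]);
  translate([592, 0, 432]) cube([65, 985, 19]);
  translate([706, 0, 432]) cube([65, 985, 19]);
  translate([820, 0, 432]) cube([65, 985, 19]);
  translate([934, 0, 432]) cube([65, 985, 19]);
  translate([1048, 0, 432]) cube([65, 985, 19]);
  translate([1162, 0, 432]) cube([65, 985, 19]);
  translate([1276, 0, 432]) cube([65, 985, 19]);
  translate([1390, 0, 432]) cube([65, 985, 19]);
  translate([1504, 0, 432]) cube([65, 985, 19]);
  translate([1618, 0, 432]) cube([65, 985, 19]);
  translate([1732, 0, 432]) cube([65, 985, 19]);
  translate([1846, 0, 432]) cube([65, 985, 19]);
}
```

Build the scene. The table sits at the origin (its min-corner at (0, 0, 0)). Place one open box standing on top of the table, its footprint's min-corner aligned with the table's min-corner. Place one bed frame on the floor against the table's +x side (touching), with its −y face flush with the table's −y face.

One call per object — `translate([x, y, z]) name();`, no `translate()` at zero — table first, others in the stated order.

table();
translate([0, 0, 684]) open_box();
translate([1134, 0, 0]) bed_frame();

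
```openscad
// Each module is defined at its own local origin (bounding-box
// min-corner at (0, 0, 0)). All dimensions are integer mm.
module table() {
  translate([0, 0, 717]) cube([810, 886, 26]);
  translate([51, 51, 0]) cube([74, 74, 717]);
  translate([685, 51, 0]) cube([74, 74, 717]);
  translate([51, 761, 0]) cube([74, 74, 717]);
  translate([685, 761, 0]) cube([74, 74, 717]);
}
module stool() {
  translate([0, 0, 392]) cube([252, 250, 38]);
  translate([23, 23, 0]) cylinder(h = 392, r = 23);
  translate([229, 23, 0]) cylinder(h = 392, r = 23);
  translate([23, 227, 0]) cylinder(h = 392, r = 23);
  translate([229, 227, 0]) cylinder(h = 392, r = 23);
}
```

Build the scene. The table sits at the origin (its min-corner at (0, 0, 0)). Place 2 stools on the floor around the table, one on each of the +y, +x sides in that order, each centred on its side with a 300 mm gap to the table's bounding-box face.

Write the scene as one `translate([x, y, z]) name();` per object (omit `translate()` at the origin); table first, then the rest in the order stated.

table();
translate([279, 1186, 0]) stool();
translate([1110, 318, 0]) stool();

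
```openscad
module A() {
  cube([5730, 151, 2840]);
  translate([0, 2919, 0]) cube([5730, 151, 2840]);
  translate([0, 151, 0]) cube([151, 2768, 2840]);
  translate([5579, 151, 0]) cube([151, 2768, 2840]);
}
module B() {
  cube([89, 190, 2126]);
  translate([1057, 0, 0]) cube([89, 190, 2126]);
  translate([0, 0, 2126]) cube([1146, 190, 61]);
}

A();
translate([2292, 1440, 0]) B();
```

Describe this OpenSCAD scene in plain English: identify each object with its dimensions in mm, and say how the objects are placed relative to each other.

A is a box-shaped house frame (walls only): outside footprint 5730×3070 mm, wall height 2840 mm, wall thickness 151 mm. The two y-facing walls run the full x-width; the two x-facing walls fit between the inner faces of the y-facing walls.

B is a door frame. The clear opening is 968 mm wide and 2126 mm high. Two 89 mm wide jambs, 190 mm deep, stand either side of the opening from the floor to the top of the opening. A 61 mm thick head sits across the top of both jambs, spanning the full outside width of the frame.

The door frame sits inside the house frame, centred.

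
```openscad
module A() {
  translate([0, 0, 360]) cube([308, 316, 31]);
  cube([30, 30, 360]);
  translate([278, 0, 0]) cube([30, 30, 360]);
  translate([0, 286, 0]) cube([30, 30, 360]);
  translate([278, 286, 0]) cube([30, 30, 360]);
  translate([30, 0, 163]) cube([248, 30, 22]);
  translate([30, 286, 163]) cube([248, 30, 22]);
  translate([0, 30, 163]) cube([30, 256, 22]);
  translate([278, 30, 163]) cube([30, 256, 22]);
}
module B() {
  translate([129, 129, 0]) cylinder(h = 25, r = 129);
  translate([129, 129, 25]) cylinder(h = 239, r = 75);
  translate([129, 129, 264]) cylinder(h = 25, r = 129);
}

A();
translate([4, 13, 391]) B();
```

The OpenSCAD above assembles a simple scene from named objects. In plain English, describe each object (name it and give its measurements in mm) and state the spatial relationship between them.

A is a four-legged stool. The seat is a 308×316×31 mm slab whose top surface is at z = 391 mm; four square legs, each 30×30 mm in cross-section, run from the floor (z = 0) to the underside of the seat, each flush with a corner of the seat. Four stretchers, 30 mm wide and 22 mm tall, connect adjacent legs with their undersides at z = 163 mm, each running between the inner faces of the legs it joins and aligned with the legs' outer faces on the other axis.

B is a spool: two coaxial disc flanges of radius 129 mm and thickness 25 mm, joined by a core cylinder of radius 75 mm and height 239 mm. The lower flange rests on z = 0 and the three cylinders share a vertical axis.

The spool is on top of the stool.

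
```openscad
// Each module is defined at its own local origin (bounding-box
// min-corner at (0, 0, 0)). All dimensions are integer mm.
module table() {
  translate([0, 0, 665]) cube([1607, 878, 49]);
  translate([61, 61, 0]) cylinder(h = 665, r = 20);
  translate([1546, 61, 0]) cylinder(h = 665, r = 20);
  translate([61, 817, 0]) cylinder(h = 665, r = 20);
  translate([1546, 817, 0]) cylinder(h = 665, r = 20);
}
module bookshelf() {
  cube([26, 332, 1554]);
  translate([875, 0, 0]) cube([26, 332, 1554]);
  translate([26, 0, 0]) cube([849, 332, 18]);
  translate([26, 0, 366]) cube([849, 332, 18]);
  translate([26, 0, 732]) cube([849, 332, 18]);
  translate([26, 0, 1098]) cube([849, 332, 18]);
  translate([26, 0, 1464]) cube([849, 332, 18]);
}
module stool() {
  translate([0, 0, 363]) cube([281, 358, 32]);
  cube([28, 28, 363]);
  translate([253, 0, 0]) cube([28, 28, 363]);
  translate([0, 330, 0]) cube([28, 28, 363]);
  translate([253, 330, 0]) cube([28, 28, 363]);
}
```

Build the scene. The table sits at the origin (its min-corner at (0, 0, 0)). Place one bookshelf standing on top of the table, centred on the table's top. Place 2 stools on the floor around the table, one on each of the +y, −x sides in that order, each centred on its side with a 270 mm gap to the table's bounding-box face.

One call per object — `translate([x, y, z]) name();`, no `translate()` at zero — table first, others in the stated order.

table();
translate([353, 273, 714]) bookshelf();
translate([663, 1148, 0]) stool();
translate([-551, 260, 0]) stool();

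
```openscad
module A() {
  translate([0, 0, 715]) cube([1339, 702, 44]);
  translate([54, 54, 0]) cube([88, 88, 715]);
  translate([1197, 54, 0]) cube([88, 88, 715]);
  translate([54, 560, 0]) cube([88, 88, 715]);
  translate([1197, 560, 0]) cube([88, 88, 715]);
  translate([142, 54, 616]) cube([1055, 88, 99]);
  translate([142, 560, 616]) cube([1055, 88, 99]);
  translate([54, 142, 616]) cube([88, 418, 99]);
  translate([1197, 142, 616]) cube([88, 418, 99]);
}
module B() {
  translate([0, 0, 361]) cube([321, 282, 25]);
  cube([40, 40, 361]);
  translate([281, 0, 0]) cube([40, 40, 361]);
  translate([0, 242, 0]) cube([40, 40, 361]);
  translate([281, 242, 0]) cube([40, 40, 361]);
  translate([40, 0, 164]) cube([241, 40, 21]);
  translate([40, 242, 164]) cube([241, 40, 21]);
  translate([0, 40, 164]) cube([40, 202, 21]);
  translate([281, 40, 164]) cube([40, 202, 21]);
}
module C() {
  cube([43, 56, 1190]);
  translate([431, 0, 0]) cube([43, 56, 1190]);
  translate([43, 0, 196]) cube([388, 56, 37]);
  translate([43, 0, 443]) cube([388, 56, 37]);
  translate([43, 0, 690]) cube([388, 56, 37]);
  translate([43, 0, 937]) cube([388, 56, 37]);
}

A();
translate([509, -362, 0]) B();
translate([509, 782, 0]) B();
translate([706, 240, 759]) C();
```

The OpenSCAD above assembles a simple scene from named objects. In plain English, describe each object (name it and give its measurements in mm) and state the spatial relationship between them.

A is a table with a 1339×702 mm rectangular top, 44 mm thick, top surface at z = 759 mm, supported by four 88×88 mm square legs, each inset 54 mm from the nearest pair of top edges, running from the floor. Four apron rails, 88 mm thick and 99 mm tall, run between adjacent legs with their top edges flush with the underside of the top and their outer faces flush with the legs' outer faces.

B is a simple wooden stool: a rectangular seat 321 mm (x) by 282 mm (y), 25 mm thick, top face at z = 386 mm, on four square legs, each 40×40 mm in cross-section. The legs rest on z = 0, each flush with a corner of the seat. Four stretchers, 40 mm wide and 21 mm tall, connect adjacent legs with their undersides at z = 164 mm, each running between the inner faces of the legs it joins and aligned with the legs' outer faces on the other axis.

C is a wooden ladder with two side rails of 43×56 mm section and 1190 mm height, set 474 mm apart overall. Between them run 4 rectangular rungs (56 mm deep, 37 mm thick), front faces flush with the rails' −y face. The bottom of the first rung is 196 mm above the floor and each subsequent rung is 247 mm higher than the one below.

Two stools sit around the table at the −y, +y sides. The ladder is on top of the table.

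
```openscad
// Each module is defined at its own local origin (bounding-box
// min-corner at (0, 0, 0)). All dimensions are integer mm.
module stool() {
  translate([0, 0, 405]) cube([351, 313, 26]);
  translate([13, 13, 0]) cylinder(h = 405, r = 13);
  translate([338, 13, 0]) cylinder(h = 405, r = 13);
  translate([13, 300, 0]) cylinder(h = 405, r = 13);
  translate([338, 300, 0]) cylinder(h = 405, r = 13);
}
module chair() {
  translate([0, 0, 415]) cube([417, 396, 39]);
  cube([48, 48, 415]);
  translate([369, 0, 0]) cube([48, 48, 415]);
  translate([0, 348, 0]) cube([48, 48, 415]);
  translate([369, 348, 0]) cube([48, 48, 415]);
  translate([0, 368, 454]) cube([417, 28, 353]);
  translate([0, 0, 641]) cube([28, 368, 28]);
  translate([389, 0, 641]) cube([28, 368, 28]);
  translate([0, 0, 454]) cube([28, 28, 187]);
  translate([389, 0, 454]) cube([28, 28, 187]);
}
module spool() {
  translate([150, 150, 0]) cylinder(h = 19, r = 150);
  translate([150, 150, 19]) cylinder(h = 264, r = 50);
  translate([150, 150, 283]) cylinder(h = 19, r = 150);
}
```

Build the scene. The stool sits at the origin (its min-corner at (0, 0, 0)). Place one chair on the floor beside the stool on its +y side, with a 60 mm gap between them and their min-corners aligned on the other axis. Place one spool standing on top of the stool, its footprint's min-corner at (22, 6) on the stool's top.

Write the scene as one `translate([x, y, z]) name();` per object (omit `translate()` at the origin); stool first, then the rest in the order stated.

stool();
translate([0, 373, 0]) chair();
translate([22, 6, 431]) spool();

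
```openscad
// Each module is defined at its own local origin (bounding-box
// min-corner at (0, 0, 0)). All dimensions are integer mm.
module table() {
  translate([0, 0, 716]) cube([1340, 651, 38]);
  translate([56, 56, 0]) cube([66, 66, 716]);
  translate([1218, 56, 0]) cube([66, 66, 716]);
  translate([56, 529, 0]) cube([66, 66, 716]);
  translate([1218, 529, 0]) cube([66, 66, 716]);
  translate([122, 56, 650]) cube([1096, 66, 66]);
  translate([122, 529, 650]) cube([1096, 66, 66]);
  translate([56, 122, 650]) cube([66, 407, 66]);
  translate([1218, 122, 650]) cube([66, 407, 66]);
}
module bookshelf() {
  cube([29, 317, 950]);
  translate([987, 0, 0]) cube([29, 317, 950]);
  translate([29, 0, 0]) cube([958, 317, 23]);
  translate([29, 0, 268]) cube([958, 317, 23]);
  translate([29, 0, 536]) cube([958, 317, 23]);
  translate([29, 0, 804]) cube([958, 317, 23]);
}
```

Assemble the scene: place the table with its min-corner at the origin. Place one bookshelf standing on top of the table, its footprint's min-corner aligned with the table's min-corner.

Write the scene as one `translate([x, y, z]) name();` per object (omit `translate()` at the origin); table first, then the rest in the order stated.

table();
translate([0, 0, 754]) bookshelf();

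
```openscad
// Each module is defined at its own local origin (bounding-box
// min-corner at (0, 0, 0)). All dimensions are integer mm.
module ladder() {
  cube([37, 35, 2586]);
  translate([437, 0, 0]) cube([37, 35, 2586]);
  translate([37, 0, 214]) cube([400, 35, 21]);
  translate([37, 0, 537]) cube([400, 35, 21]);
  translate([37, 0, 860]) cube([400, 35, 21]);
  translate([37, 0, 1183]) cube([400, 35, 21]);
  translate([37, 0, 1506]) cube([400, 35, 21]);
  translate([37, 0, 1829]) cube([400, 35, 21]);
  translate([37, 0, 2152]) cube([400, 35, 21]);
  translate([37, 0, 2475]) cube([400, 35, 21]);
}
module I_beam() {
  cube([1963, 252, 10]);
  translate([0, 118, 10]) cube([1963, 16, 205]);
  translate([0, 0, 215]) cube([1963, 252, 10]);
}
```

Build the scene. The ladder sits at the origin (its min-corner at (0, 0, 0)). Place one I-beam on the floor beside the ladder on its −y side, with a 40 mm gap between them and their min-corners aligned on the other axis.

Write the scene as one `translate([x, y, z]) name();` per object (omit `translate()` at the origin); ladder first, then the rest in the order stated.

ladder();
translate([0, -292, 0]) I_beam();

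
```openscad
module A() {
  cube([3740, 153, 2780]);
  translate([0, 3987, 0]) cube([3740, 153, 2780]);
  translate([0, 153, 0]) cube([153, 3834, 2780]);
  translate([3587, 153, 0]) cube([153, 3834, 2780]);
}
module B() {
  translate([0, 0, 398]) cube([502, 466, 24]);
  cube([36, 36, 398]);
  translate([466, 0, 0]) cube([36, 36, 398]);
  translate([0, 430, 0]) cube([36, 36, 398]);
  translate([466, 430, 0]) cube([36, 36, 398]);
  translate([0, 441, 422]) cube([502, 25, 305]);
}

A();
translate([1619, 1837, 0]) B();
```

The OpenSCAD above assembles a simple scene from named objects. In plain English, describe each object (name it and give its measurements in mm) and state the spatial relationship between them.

A is a box-shaped house frame (walls only): outside footprint 3740×4140 mm, wall height 2780 mm, wall thickness 153 mm. The two y-facing walls run the full x-width; the two x-facing walls fit between the inner faces of the y-facing walls.

B is a chair. The seat is a 502×466×24 mm slab with its top at z = 422 mm, on four 36×36 mm corner legs (flush with the seat edges, standing on z = 0). A flat backrest 25 mm thick, 305 mm tall, spans the full seat width and rises from the seat top along its +y edge, rear face flush with the rear of the seat.

The chair sits inside the house frame, centred.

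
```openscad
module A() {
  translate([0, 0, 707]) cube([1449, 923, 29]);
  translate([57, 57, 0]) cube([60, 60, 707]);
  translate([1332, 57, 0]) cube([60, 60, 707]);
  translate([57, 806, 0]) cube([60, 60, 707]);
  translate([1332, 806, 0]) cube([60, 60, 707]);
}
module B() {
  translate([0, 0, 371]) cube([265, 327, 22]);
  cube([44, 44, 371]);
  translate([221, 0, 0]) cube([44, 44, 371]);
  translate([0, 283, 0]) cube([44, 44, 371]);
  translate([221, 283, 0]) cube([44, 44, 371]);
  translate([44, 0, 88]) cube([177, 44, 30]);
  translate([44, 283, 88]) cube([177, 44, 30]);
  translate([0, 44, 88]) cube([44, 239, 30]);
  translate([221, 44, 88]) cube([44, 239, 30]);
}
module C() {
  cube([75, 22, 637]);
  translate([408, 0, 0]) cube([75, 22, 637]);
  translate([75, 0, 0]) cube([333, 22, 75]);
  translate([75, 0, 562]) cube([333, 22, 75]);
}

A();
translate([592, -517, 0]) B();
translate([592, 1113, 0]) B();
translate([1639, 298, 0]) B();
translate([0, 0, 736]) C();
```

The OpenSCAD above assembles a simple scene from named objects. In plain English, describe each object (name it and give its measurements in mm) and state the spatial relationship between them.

A is a rectangular dining table. The top is 1449×923×29 mm with its upper surface at z = 736 mm. It stands on four 60×60 mm square legs, each inset 57 mm from the nearest pair of top edges, running from the floor to the underside of the top.

B is a four-legged stool. The seat is 265×327 mm, 22 mm thick, top at z = 393 mm. It stands on four square legs, each 44×44 mm in cross-section, from z = 0 to the seat underside, each flush with a corner of the seat. Four stretchers, 44 mm wide and 30 mm tall, connect adjacent legs with their undersides at z = 88 mm, each running between the inner faces of the legs it joins and aligned with the legs' outer faces on the other axis.

C is a rectangular picture frame lying in the x–z plane (depth along y). The opening is 333 mm wide (x) by 487 mm tall (z), surrounded by a border 75 mm wide on all four sides. The frame is 22 mm deep and is made of two full-height vertical stiles with two horizontal rails fitted between them.

Three stools sit around the table at the −y, +y, +x sides. The picture frame is on top of the table.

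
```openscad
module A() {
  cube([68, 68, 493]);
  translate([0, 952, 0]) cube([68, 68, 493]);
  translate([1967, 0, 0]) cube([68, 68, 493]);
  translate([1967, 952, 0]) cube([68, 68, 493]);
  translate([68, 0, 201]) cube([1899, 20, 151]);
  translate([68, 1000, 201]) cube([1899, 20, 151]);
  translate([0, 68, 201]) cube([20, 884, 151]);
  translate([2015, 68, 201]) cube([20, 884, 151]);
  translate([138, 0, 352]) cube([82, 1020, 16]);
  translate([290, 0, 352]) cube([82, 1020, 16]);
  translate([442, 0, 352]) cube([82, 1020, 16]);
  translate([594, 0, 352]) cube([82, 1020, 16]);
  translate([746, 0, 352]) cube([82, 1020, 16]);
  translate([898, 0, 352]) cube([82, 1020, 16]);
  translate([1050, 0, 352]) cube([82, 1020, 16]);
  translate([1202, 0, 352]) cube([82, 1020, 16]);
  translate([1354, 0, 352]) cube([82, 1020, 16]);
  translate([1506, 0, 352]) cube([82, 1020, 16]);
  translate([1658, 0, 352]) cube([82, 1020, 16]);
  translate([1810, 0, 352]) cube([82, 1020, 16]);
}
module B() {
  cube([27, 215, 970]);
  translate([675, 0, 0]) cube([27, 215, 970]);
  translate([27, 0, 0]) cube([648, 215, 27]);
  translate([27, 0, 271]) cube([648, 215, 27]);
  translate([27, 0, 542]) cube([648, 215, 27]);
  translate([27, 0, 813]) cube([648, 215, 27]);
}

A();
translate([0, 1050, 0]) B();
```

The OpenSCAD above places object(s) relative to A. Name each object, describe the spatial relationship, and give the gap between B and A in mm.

The bookshelf's nearest face is 30 mm from the bed frame's +y face.

A is a bed frame. B is a bookshelf. The bookshelf is on the floor beside the bed frame on its +y side. The gap between the bookshelf and the bed frame is 30 mm.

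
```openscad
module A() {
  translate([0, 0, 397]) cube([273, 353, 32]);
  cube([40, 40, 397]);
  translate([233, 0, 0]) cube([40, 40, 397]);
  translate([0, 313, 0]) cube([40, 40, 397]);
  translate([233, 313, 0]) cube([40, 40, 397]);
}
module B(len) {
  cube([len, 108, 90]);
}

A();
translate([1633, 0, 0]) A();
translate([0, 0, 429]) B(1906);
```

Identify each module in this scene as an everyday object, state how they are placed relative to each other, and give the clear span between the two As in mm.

A is a stool. B is a beam. A beam spans the tops of two stools. The clear span between the two stools is 1360 mm.

Second stool starts at x = 1633; first ends at x = 273; clear span = 1633 − 273 = 1360 mm.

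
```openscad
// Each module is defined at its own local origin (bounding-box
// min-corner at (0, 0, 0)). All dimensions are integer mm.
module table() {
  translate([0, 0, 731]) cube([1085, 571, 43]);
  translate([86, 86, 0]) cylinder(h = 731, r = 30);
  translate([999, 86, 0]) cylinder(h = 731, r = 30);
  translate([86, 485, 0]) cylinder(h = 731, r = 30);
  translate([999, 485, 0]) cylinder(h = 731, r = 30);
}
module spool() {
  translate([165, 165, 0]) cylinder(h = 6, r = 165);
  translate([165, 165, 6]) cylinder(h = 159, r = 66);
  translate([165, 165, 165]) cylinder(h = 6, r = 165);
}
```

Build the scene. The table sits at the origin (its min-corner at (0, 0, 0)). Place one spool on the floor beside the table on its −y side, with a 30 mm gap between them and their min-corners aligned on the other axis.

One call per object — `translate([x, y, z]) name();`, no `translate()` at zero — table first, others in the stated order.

table();
translate([0, -360, 0]) spool();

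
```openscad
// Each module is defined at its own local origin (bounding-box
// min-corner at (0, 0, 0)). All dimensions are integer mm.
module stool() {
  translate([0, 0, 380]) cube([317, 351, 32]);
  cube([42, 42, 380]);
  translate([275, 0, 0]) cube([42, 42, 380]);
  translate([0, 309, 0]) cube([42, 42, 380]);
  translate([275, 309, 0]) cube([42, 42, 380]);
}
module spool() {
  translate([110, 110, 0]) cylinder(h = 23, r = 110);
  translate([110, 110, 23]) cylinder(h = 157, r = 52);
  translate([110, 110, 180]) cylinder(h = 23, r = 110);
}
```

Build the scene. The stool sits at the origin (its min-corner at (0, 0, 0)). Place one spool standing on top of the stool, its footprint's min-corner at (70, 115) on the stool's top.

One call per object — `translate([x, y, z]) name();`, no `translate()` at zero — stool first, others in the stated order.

stool();
translate([70, 115, 412]) spool();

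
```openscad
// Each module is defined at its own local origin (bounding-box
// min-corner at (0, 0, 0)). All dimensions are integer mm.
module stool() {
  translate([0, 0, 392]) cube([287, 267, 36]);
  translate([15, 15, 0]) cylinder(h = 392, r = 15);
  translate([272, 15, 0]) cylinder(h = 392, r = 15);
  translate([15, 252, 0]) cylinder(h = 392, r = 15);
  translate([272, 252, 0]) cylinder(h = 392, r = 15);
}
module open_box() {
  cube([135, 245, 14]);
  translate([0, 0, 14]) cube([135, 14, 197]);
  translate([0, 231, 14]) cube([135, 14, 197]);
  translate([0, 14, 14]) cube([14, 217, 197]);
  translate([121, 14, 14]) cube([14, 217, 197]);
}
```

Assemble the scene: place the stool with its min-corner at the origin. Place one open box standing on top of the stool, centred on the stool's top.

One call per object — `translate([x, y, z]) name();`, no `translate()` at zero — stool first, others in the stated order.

stool();
translate([76, 11, 428]) open_box();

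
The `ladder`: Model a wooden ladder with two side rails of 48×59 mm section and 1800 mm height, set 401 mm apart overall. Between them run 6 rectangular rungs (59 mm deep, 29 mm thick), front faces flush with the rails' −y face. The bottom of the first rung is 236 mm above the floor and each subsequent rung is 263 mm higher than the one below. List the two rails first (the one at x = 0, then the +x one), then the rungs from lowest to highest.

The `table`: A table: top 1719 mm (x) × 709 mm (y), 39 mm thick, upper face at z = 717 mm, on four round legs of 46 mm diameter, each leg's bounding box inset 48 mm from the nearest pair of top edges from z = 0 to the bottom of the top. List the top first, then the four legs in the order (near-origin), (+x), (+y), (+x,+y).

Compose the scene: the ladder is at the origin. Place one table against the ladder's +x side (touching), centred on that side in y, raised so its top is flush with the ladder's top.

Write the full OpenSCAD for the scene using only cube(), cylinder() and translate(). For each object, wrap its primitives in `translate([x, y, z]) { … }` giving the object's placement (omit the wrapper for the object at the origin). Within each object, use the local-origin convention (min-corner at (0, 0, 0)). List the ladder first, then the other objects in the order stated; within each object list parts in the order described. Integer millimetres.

cube([48, 59, 1800]);
translate([353, 0, 0]) cube([48, 59, 1800]);
translate([48, 0, 236]) cube([305, 59, 29]);
translate([48, 0, 499]) cube([305, 59, 29]);
translate([48, 0, 762]) cube([305, 59, 29]);
translate([48, 0, 1025]) cube([305, 59, 29]);
translate([48, 0, 1288]) cube([305, 59, 29]);
translate([48, 0, 1551]) cube([305, 59, 29]);
translate([401, -325, 1083]) {
  translate([0, 0, 678]) cube([1719, 709, 39]);
  translate([71, 71, 0]) cylinder(h = 678, r = 23);
  translate([1648, 71, 0]) cylinder(h = 678, r = 23);
  translate([71, 638, 0]) cylinder(h = 678, r = 23);
  translate([1648, 638, 0]) cylinder(h = 678, r = 23);
}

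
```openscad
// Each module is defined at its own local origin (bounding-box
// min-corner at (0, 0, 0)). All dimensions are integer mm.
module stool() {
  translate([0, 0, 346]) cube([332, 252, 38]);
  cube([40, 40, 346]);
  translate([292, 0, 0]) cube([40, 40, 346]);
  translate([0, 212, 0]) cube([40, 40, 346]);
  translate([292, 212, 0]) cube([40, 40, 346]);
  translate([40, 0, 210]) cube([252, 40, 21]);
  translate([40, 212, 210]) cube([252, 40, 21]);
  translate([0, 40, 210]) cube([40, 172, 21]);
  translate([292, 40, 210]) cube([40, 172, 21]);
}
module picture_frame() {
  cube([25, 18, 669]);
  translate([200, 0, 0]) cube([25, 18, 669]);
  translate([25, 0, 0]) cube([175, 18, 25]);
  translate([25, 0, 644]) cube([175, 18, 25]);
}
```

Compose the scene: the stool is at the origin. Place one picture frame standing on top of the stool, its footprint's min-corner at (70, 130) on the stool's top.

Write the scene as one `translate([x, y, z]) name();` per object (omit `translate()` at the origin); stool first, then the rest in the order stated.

stool();
translate([70, 130, 384]) picture_frame();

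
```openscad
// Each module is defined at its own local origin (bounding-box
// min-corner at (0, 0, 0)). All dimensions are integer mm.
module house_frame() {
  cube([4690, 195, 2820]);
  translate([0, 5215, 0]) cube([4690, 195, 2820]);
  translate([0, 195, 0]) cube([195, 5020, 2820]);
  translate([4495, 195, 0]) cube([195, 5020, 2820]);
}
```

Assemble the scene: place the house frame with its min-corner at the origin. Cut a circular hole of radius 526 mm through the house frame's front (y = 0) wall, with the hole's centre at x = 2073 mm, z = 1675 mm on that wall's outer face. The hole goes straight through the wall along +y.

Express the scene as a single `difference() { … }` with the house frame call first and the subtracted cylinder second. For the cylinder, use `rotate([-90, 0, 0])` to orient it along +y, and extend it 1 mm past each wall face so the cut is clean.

difference() {
  house_frame();
  translate([2073, -1, 1675]) rotate([-90, 0, 0]) cylinder(h = 197, r = 526);
}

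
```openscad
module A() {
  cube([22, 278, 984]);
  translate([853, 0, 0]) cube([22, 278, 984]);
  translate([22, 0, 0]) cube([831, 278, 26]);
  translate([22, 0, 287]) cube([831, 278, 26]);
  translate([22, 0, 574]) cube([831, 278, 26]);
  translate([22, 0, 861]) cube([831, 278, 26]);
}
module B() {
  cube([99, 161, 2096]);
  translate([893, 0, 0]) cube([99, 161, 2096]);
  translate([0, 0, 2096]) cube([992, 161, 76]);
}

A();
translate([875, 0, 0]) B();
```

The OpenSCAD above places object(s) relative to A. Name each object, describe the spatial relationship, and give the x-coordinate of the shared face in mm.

A is a bookshelf. B is a door frame. The door frame is against the bookshelf's +x side, with their −y faces flush. The x-coordinate of the shared face is 875 mm.

The bookshelf's +x face and the door frame's −x face are both at x = 875 mm.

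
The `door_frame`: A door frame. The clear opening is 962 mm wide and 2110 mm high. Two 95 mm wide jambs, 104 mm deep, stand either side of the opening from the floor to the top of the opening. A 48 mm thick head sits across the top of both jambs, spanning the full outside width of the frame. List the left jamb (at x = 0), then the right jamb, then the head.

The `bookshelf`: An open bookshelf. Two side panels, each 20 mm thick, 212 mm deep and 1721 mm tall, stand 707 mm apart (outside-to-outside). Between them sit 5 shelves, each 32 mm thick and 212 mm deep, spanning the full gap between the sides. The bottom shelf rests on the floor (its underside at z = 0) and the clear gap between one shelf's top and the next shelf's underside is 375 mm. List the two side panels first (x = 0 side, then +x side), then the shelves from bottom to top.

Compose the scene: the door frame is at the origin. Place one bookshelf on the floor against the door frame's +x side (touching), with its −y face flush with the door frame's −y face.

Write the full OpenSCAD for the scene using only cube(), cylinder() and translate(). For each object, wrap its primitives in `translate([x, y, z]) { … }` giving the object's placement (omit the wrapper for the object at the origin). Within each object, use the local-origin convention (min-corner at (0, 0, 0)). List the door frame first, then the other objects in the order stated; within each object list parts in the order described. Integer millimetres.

cube([95, 104, 2110]);
translate([1057, 0, 0]) cube([95, 104, 2110]);
translate([0, 0, 2110]) cube([1152, 104, 48]);
translate([1152, 0, 0]) {
  cube([20, 212, 1721]);
  translate([687, 0, 0]) cube([20, 212, 1721]);
  translate([20, 0, 0]) cube([667, 212, 32]);
  translate([20, 0, 407]) cube([667, 212, 32]);
  translate([20, 0, 814]) cube([667, 212, 32]);
  translate([20, 0, 1221]) cube([667, 212, 32]);
  translate([20, 0, 1628]) cube([667, 212, 32]);
}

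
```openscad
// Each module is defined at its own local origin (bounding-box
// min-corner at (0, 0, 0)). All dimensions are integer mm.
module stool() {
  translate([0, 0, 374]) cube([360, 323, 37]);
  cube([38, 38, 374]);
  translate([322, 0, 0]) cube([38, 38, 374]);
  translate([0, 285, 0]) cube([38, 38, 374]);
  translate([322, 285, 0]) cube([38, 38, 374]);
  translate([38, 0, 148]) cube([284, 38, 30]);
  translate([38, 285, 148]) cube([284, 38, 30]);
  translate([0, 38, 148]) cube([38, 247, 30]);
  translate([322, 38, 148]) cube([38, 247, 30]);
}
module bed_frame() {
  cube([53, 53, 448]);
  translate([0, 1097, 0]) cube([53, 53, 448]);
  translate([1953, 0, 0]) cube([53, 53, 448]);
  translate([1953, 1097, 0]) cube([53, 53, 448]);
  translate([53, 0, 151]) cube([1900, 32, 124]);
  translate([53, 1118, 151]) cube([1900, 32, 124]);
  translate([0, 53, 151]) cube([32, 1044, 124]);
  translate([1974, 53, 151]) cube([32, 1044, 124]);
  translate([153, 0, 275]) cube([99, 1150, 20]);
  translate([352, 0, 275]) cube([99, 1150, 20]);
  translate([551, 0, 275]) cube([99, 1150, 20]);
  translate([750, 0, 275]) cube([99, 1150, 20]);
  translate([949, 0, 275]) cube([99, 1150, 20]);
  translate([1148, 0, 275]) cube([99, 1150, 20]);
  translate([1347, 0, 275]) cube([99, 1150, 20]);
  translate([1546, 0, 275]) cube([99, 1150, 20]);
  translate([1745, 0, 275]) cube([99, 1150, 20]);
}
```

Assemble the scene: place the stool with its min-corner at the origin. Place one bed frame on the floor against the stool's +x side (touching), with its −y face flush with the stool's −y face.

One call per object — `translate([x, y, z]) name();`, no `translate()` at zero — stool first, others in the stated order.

stool();
translate([360, 0, 0]) bed_frame();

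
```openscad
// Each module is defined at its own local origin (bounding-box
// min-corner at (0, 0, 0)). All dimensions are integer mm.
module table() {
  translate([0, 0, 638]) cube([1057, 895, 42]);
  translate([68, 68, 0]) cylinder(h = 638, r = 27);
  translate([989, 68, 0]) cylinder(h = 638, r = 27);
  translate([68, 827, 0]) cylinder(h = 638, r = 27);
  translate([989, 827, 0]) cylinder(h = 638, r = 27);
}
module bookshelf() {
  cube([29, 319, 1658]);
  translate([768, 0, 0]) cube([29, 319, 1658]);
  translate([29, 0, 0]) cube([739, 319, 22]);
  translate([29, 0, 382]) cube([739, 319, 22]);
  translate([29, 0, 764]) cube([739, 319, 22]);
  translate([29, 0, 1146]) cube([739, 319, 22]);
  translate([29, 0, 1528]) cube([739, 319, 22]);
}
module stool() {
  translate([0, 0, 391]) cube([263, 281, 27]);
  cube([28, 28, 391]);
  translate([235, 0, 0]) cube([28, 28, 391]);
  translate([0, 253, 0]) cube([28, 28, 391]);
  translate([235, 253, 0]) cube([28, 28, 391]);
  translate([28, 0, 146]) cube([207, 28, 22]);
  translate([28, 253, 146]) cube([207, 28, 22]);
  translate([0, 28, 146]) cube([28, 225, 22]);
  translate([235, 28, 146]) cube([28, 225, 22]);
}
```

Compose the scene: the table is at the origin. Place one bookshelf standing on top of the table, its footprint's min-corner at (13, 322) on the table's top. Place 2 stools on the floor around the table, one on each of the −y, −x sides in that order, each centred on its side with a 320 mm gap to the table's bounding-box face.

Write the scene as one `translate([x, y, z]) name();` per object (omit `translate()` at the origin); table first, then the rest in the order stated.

table();
translate([13, 322, 680]) bookshelf();
translate([397, -601, 0]) stool();
translate([-583, 307, 0]) stool();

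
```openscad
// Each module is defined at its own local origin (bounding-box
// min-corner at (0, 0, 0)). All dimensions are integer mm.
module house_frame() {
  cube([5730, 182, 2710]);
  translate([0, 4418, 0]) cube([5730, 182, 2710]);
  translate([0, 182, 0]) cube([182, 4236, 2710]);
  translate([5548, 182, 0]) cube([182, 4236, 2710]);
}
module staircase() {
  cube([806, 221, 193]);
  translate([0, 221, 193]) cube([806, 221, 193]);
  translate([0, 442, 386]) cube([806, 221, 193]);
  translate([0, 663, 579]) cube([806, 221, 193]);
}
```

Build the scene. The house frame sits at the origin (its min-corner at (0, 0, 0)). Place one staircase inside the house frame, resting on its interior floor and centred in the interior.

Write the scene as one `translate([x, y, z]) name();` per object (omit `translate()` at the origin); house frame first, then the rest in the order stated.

house_frame();
translate([2462, 1858, 0]) staircase();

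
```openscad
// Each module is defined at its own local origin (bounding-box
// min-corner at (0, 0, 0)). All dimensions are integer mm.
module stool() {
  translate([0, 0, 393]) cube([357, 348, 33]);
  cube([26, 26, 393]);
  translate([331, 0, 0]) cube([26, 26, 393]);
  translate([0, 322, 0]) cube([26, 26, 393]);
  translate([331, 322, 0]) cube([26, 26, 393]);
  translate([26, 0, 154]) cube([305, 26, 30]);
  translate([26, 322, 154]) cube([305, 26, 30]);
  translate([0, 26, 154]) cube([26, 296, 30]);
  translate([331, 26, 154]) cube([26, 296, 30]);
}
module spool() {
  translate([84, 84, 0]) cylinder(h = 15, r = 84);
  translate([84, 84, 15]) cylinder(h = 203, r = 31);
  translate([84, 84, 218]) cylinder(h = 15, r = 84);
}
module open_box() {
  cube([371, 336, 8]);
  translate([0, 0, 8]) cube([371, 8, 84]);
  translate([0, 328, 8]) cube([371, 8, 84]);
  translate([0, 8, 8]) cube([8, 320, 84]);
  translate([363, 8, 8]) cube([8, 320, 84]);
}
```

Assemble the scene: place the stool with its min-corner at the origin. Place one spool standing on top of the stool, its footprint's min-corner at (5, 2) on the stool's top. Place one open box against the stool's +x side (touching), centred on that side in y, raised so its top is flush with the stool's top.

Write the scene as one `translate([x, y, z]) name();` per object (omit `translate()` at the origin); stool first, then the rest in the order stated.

stool();
translate([5, 2, 426]) spool();
translate([357, 6, 334]) open_box();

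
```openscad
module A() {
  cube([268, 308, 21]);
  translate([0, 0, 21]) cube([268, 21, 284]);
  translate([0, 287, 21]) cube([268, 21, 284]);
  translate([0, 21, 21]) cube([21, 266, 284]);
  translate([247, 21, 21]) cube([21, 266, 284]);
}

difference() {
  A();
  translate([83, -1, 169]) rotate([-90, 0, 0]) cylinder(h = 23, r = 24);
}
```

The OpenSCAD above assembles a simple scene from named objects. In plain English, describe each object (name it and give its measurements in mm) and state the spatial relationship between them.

A is an open-topped rectangular box: outside dimensions 268×308×305 mm, with a uniform wall and base thickness of 21 mm. The base is a full 268×308 slab on the floor; four walls sit on top of the base. The front and back walls (the −y and +y sides) span the full width; the two side walls fit between them.

The open box has a circular hole of radius 24 mm through its front wall, centred at (x = 83, z = 169).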